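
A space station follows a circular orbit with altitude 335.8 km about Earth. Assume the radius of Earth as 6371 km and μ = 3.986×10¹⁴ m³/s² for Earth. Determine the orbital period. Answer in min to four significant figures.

r = 6371 + 335.8 = 6706.8 km = 6.7068×10⁶ m.
Kepler's third law: T = 2π√(r³/μ) = 2π√((6.707×10⁶)³ / 3.986×10¹⁴).
r³/μ = 7.568×10⁵ s², so T = 2π × 8.700×10² = 5.466×10³ s.
Converting: 5.466×10³ s ÷ 60.00 = 91.10 min.

T ≈ 91.10 min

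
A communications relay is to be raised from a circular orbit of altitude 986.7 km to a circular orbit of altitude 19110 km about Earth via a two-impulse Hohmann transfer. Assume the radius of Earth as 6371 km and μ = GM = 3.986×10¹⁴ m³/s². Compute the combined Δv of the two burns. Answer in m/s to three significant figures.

r₁ = 6371 + 986.7 = 7357.7 km = 7.3577×10⁶ m.
r₂ = 6371 + 19110 = 25481 km = 2.5481×10⁷ m.
Transfer ellipse a_t = (r₁ + r₂)/2 = 1.642×10⁷ m.
At r₁: circular v_c1 = √(μ/r₁) = 7360 m/s; transfer-perigee v_p = √[μ(2/r₁ − 1/a_t)] = 9169 m/s.
Δv₁ = v_p − v_c1 = 1809 m/s.
At r₂: circular v_c2 = √(μ/r₂) = 3955 m/s; transfer-apogee v_a = √[μ(2/r₂ − 1/a_t)] = 2648 m/s.
Δv₂ = v_c2 − v_a = 1308 m/s.
Total Δv = Δv₁ + Δv₂ = 3116 m/s.

Δv_total ≈ 3120 m/s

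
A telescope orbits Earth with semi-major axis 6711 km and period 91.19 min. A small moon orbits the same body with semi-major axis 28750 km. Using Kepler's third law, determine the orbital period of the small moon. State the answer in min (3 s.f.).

T₂ ≈ 809 min

Kepler's third law: T² ∝ a³, so T₂ = T₁ (a₂/a₁)^(3/2).
a₂/a₁ = 4.284, (a₂/a₁)^(3/2) = 8.867.
T₂ = 91.19 × 8.867 = 808.6 min.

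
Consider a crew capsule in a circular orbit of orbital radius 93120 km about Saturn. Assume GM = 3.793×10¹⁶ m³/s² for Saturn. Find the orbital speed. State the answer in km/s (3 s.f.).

r = 93120 km = 9.312×10⁷ m.
For a circular orbit v = √(μ/r) = √(3.793×10¹⁶ / 9.312×10⁷) = √(4.073×10⁸) = 20180 m/s.
That is 20.18 km/s.

v ≈ 20.2 km/s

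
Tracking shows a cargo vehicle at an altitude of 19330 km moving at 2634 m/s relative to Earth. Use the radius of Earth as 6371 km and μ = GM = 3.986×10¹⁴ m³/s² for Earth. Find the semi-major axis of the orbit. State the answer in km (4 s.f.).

r = 6371 + 19330 = 25701 km = 2.570×10⁷ m.
Vis-viva rearranged: 1/a = 2/r − v²/μ = 7.782×10⁻⁸ − 1.741×10⁻⁸ = 6.041×10⁻⁸ m⁻¹.
a = 1.655×10⁷ m = 16553 km.

a ≈ 16550 km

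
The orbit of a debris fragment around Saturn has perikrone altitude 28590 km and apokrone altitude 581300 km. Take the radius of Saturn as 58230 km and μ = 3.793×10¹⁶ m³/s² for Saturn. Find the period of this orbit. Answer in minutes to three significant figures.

r_p = 58230 + 28590 = 86820 km = 8.6820×10⁷ m.
r_a = 58230 + 581300 = 639530 km = 6.3953×10⁸ m.
Semi-major axis a = (r_p + r_a)/2 = (86820 + 6.3953×10⁵)/2 = 3.6318×10⁵ km = 3.632×10⁸ m.
By Kepler's third law T = 2π√(a³/μ) = 2π × 3.554×10⁴ = 2.233×10⁵ s.
= 3721 minutes.

T ≈ 3720 minutes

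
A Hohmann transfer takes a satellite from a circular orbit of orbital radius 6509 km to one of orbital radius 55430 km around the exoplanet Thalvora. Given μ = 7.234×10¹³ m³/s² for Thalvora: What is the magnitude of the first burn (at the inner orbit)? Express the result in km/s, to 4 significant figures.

Δv ≈ 1.126 km/s

r₁ = 6509 km = 6.509×10⁶ m.
r₂ = 55430 km = 5.543×10⁷ m.
Transfer ellipse a_t = (r₁ + r₂)/2 = 3.097×10⁷ m.
At r₁: circular v_c1 = √(μ/r₁) = 3334 m/s; transfer-periapsis v_p = √[μ(2/r₁ − 1/a_t)] = 4460 m/s.
Δv₁ = v_p − v_c1 = 1126 m/s.
= 1.126 km/s.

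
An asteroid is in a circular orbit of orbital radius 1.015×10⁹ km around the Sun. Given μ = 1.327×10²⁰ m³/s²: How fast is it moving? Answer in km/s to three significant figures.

v ≈ 11.4 km/s

r = 1.015×10⁹ km = 1.015×10¹² m.
For a circular orbit v = √(μ/r) = √(1.327×10²⁰ / 1.015×10¹²) = √(1.307×10⁸) = 11430 m/s.
That is 11.43 km/s.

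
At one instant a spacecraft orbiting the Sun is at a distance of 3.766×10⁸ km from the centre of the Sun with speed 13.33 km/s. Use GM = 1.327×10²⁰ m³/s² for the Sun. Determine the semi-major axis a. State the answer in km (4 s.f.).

r = 3.766×10¹¹ m.
Specific orbital energy ε = v²/2 − μ/r = (13330)²/2 − 1.327×10²⁰/3.766×10¹¹ = -2.635×10⁸ J/kg.
Since ε = −μ/(2a), a = −μ/(2ε) = 2.518×10¹¹ m = 2.5178×10⁸ km.

a ≈ 2.518×10⁸ km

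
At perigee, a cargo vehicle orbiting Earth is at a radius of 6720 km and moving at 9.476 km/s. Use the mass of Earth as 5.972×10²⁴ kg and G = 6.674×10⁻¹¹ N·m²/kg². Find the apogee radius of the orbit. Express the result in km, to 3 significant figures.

μ = GM = 6.674×10⁻¹¹ × 5.972×10²⁴ = 3.986×10¹⁴ m³/s².
r_p = 6.720×10⁶ m.
Specific energy ε = v²/2 − μ/r = -1.441×10⁷ J/kg, so a = −μ/(2ε) = 1.383×10⁷ m.
The apsides satisfy r_p + r_a = 2a, so the apogee radius is 2a − r_p = 2.093×10⁷ m = 20932 km.

apogee radius ≈ 20900 km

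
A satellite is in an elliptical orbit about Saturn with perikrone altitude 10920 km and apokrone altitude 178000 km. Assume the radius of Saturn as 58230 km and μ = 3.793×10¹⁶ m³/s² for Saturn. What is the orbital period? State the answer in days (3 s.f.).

r_p = 58230 + 10920 = 69150 km = 6.9150×10⁷ m.
r_a = 58230 + 178000 = 236230 km = 2.3623×10⁸ m.
Semi-major axis a = (r_p + r_a)/2 = (69150 + 2.3623×10⁵)/2 = 1.5269×10⁵ km = 1.527×10⁸ m.
By Kepler's third law T = 2π√(a³/μ) = 2π × 9.688×10³ = 6.087×10⁴ s.
= 0.7045 days.

T ≈ 0.705 days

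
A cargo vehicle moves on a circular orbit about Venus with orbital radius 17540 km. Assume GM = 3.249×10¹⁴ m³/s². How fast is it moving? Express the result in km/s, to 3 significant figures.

v ≈ 4.30 km/s

r = 17540 km = 1.754×10⁷ m.
For a circular orbit v = √(μ/r) = √(3.249×10¹⁴ / 1.754×10⁷) = √(1.852×10⁷) = 4304 m/s.
That is 4.304 km/s.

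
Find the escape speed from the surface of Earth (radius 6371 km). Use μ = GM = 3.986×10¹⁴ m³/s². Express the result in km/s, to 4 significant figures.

v_esc ≈ 11.19 km/s

r = R = 6.371×10⁶ m.
Escape speed v_esc = √(2μ/r) = √(2 × 3.986×10¹⁴ / 6.371×10⁶) = √(1.251×10⁸) = 11190 m/s.
= 11.19 km/s.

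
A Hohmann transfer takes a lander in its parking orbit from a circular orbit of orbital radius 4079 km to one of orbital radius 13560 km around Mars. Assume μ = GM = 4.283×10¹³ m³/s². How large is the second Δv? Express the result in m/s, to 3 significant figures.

Δv ≈ 569 m/s

r₁ = 4079 km = 4.079×10⁶ m.
r₂ = 13560 km = 1.356×10⁷ m.
Transfer ellipse a_t = (r₁ + r₂)/2 = 8.820×10⁶ m.
At r₁: circular v_c1 = √(μ/r₁) = 3240 m/s; transfer-periapsis v_p = √[μ(2/r₁ − 1/a_t)] = 4018 m/s.
At r₂: circular v_c2 = √(μ/r₂) = 1777 m/s; transfer-apoapsis v_a = √[μ(2/r₂ − 1/a_t)] = 1209 m/s.
Δv₂ = v_c2 − v_a = 568.6 m/s.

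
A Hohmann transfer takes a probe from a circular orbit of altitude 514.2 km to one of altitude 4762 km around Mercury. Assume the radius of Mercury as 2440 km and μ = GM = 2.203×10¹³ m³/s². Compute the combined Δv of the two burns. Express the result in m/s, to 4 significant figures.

r₁ = 2440 + 514.2 = 2954.2 km = 2.9542×10⁶ m.
r₂ = 2440 + 4762 = 7202.0 km = 7.2020×10⁶ m.
Transfer ellipse a_t = (r₁ + r₂)/2 = 5.078×10⁶ m.
At r₁: circular v_c1 = √(μ/r₁) = 2731 m/s; transfer-periherm v_p = √[μ(2/r₁ − 1/a_t)] = 3252 m/s.
Δv₁ = v_p − v_c1 = 521.3 m/s.
At r₂: circular v_c2 = √(μ/r₂) = 1749 m/s; transfer-apoherm v_a = √[μ(2/r₂ − 1/a_t)] = 1334 m/s.
Δv₂ = v_c2 − v_a = 415.0 m/s.
Total Δv = Δv₁ + Δv₂ = 936.3 m/s.

Δv_total ≈ 936.3 m/s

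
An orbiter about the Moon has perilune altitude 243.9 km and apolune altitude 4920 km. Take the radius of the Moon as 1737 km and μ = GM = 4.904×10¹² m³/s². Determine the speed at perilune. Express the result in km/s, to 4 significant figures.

v ≈ 1.953 km/s

r_p = 1737 + 243.9 = 1980.9 km = 1.9809×10⁶ m.
r_a = 1737 + 4920 = 6657.0 km = 6.6570×10⁶ m.
Semi-major axis a = (r_p + r_a)/2 = 4318.9 km = 4.319×10⁶ m.
Vis-viva: v² = μ(2/r − 1/a) = 4.904×10¹² × (1.010×10⁻⁶ − 2.315×10⁻⁷) = 3.816×10⁶ m²/s².
v = 1953 m/s = 1.953 km/s.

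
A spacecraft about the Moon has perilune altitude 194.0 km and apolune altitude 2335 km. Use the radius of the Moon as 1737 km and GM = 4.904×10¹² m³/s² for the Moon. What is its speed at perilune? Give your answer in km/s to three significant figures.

v ≈ 1.86 km/s

r_p = 1737 + 194.0 = 1931.0 km = 1.9310×10⁶ m.
r_a = 1737 + 2335 = 4072.0 km = 4.0720×10⁶ m.
Semi-major axis a = (r_p + r_a)/2 = 3001.5 km = 3.002×10⁶ m.
Vis-viva: v² = μ(2/r − 1/a) = 4.904×10¹² × (1.036×10⁻⁶ − 3.332×10⁻⁷) = 3.445×10⁶ m²/s².
v = 1856 m/s = 1.856 km/s.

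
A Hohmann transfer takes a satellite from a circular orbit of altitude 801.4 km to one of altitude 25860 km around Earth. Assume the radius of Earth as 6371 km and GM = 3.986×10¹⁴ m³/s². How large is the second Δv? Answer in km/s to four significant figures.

Δv ≈ 1.395 km/s

r₁ = 6371 + 801.4 = 7172.4 km = 7.1724×10⁶ m.
r₂ = 6371 + 25860 = 32231 km = 3.2231×10⁷ m.
Transfer ellipse a_t = (r₁ + r₂)/2 = 1.970×10⁷ m.
At r₁: circular v_c1 = √(μ/r₁) = 7455 m/s; transfer-perigee v_p = √[μ(2/r₁ − 1/a_t)] = 9535 m/s.
At r₂: circular v_c2 = √(μ/r₂) = 3517 m/s; transfer-apogee v_a = √[μ(2/r₂ − 1/a_t)] = 2122 m/s.
Δv₂ = v_c2 − v_a = 1395 m/s.
= 1.395 km/s.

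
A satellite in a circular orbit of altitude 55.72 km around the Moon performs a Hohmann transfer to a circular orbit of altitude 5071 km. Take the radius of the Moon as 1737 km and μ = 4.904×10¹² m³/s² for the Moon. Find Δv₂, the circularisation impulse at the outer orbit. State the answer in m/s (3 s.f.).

Δv ≈ 301 m/s

r₁ = 1737 + 55.72 = 1792.7 km = 1.7927×10⁶ m.
r₂ = 1737 + 5071 = 6808.0 km = 6.8080×10⁶ m.
Transfer ellipse a_t = (r₁ + r₂)/2 = 4.300×10⁶ m.
At r₁: circular v_c1 = √(μ/r₁) = 1654 m/s; transfer-perilune v_p = √[μ(2/r₁ − 1/a_t)] = 2081 m/s.
At r₂: circular v_c2 = √(μ/r₂) = 848.7 m/s; transfer-apolune v_a = √[μ(2/r₂ − 1/a_t)] = 548.0 m/s.
Δv₂ = v_c2 − v_a = 300.7 m/s.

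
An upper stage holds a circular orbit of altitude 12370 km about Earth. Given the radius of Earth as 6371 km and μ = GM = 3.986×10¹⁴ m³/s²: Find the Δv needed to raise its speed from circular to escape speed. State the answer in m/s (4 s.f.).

Δv ≈ 1910 m/s

r = 6371 + 12370 = 18741 km = 1.8741×10⁷ m.
Circular speed v_c = √(μ/r) = 4612 m/s.
Escape speed v_esc = √(2μ/r) = √2 × v_c = 6522 m/s.
Δv = v_esc − v_c = 1910 m/s.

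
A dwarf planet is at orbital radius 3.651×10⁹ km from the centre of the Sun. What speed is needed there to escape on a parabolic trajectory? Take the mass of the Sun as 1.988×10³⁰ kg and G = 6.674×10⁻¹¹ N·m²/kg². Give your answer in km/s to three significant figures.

μ = GM = 6.674×10⁻¹¹ × 1.988×10³⁰ = 1.327×10²⁰ m³/s².
r = 3.651×10⁹ km = 3.651×10¹² m.
Escape speed v_esc = √(2μ/r) = √(2 × 1.327×10²⁰ / 3.651×10¹²) = √(7.268×10⁷) = 8525 m/s.
= 8.525 km/s.

v_esc ≈ 8.53 km/s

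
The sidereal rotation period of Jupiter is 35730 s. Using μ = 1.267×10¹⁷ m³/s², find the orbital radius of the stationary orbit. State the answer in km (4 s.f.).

r_sync ≈ 1.600×10⁵ km

A synchronous orbit has period T, so by Kepler's third law a = (μT²/4π²)^(1/3).
μT²/4π² = 1.267×10¹⁷ × (3.573×10⁴)² / 39.48 = 4.097×10²⁴ m³.
a = 1.600×10⁸ m = 1.6002×10⁵ km.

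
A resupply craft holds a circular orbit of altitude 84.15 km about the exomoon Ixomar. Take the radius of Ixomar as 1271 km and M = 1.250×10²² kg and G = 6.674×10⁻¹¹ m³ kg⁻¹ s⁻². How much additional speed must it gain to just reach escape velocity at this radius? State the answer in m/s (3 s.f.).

μ = GM = 6.674×10⁻¹¹ × 1.250×10²² = 8.342×10¹¹ m³/s².
r = 1271 + 84.15 = 1355.2 km = 1.3552×10⁶ m.
Circular speed v_c = √(μ/r) = 784.6 m/s.
Escape speed v_esc = √(2μ/r) = √2 × v_c = 1110 m/s.
Δv = v_esc − v_c = 325.0 m/s.

Δv ≈ 325 m/s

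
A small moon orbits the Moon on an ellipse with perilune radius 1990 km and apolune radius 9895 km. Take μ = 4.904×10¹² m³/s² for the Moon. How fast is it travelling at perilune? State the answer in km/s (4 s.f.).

v ≈ 2.026 km/s

Semi-major axis a = (r_p + r_a)/2 = 5942.5 km = 5.942×10⁶ m.
Vis-viva: v² = μ(2/r − 1/a) = 4.904×10¹² × (1.005×10⁻⁶ − 1.683×10⁻⁷) = 4.103×10⁶ m²/s².
v = 2026 m/s = 2.026 km/s.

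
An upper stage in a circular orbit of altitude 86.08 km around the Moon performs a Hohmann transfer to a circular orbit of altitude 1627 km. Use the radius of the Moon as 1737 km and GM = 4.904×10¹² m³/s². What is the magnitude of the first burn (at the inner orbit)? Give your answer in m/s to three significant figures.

r₁ = 1737 + 86.08 = 1823.1 km = 1.8231×10⁶ m.
r₂ = 1737 + 1627 = 3364.0 km = 3.3640×10⁶ m.
Transfer ellipse a_t = (r₁ + r₂)/2 = 2.594×10⁶ m.
At r₁: circular v_c1 = √(μ/r₁) = 1640 m/s; transfer-perilune v_p = √[μ(2/r₁ − 1/a_t)] = 1868 m/s.
Δv₁ = v_p − v_c1 = 227.8 m/s.

Δv ≈ 228 m/s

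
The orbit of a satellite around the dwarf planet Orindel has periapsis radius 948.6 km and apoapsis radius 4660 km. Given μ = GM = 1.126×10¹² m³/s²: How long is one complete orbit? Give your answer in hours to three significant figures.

Semi-major axis a = (r_p + r_a)/2 = (948.60 + 4660.0)/2 = 2804.3 km = 2.804×10⁶ m.
By Kepler's third law T = 2π√(a³/μ) = 2π × 4.426×10³ = 2.781×10⁴ s.
= 7.724 hours.

T ≈ 7.72 hours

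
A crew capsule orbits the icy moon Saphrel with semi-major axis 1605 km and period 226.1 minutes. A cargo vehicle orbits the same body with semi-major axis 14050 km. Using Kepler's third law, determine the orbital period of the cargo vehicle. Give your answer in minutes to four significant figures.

Kepler's third law: T² ∝ a³, so T₂ = T₁ (a₂/a₁)^(3/2).
a₂/a₁ = 8.754, (a₂/a₁)^(3/2) = 25.90.
T₂ = 226.1 × 25.90 = 5856 minutes.

T₂ ≈ 5856 minutes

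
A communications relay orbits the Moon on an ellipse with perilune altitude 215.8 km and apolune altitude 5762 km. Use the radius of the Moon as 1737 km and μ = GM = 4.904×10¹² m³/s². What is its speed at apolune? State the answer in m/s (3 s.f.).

v ≈ 520 m/s

r_p = 1737 + 215.8 = 1952.8 km = 1.9528×10⁶ m.
r_a = 1737 + 5762 = 7499.0 km = 7.4990×10⁶ m.
Semi-major axis a = (r_p + r_a)/2 = 4725.9 km = 4.726×10⁶ m.
Vis-viva: v² = μ(2/r − 1/a) = 4.904×10¹² × (2.667×10⁻⁷ − 2.116×10⁻⁷) = 2.702×10⁵ m²/s².
v = 519.8 m/s.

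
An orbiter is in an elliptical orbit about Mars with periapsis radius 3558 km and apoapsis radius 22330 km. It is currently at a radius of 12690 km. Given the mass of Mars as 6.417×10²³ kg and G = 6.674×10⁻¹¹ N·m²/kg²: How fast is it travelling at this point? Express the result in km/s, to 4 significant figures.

μ = GM = 6.674×10⁻¹¹ × 6.417×10²³ = 4.283×10¹³ m³/s².
Semi-major axis a = (r_p + r_a)/2 = 12944 km = 1.294×10⁷ m.
Vis-viva: v² = μ(2/r − 1/a) = 4.283×10¹³ × (1.576×10⁻⁷ − 7.726×10⁻⁸) = 3.441×10⁶ m²/s².
v = 1855 m/s = 1.855 km/s.

v ≈ 1.855 km/s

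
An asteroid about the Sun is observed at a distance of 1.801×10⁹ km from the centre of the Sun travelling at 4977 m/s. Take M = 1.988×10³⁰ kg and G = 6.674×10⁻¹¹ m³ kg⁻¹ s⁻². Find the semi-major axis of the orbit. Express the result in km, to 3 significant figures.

a ≈ 1.08×10⁹ km

μ = GM = 6.674×10⁻¹¹ × 1.988×10³⁰ = 1.327×10²⁰ m³/s².
r = 1.801×10¹² m.
Vis-viva rearranged: 1/a = 2/r − v²/μ = 1.110×10⁻¹² − 1.867×10⁻¹³ = 9.238×10⁻¹³ m⁻¹.
a = 1.082×10¹² m = 1.0825×10⁹ km.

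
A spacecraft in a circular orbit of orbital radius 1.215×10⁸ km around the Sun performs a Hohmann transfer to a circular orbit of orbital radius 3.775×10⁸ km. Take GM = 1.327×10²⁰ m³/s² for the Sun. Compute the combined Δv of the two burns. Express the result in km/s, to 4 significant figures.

Δv_total ≈ 13.27 km/s

r₁ = 1.215×10⁸ km = 1.215×10¹¹ m.
r₂ = 3.775×10⁸ km = 3.775×10¹¹ m.
Transfer ellipse a_t = (r₁ + r₂)/2 = 2.495×10¹¹ m.
At r₁: circular v_c1 = √(μ/r₁) = 33050 m/s; transfer-perihelion v_p = √[μ(2/r₁ − 1/a_t)] = 40650 m/s.
Δv₁ = v_p − v_c1 = 7603 m/s.
At r₂: circular v_c2 = √(μ/r₂) = 18750 m/s; transfer-aphelion v_a = √[μ(2/r₂ − 1/a_t)] = 13080 m/s.
Δv₂ = v_c2 − v_a = 5665 m/s.
Total Δv = Δv₁ + Δv₂ = 13270 m/s = 13.27 km/s.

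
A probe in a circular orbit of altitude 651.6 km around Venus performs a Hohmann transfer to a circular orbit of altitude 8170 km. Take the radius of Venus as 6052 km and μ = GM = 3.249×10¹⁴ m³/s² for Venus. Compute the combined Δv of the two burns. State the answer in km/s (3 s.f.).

Δv_total ≈ 2.11 km/s

r₁ = 6052 + 651.6 = 6703.6 km = 6.7036×10⁶ m.
r₂ = 6052 + 8170 = 14222 km = 1.4222×10⁷ m.
Transfer ellipse a_t = (r₁ + r₂)/2 = 1.046×10⁷ m.
At r₁: circular v_c1 = √(μ/r₁) = 6962 m/s; transfer-periapsis v_p = √[μ(2/r₁ − 1/a_t)] = 8117 m/s.
Δv₁ = v_p − v_c1 = 1155 m/s.
At r₂: circular v_c2 = √(μ/r₂) = 4780 m/s; transfer-apoapsis v_a = √[μ(2/r₂ − 1/a_t)] = 3826 m/s.
Δv₂ = v_c2 − v_a = 953.8 m/s.
Total Δv = Δv₁ + Δv₂ = 2109 m/s = 2.109 km/s.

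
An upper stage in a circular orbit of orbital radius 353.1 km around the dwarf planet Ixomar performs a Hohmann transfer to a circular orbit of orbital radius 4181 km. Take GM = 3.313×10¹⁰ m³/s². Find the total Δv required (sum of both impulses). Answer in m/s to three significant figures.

r₁ = 353.1 km = 3.531×10⁵ m.
r₂ = 4181 km = 4.181×10⁶ m.
Transfer ellipse a_t = (r₁ + r₂)/2 = 2.267×10⁶ m.
At r₁: circular v_c1 = √(μ/r₁) = 306.3 m/s; transfer-periapsis v_p = √[μ(2/r₁ − 1/a_t)] = 416.0 m/s.
Δv₁ = v_p − v_c1 = 109.7 m/s.
At r₂: circular v_c2 = √(μ/r₂) = 89.02 m/s; transfer-apoapsis v_a = √[μ(2/r₂ − 1/a_t)] = 35.13 m/s.
Δv₂ = v_c2 − v_a = 53.89 m/s.
Total Δv = Δv₁ + Δv₂ = 163.6 m/s.

Δv_total ≈ 164 m/s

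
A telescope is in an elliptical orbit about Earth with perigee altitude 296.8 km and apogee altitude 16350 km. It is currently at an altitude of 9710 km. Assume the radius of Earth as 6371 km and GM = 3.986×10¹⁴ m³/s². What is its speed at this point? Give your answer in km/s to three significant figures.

v ≈ 4.74 km/s

r_p = 6371 + 296.8 = 6667.8 km = 6.6678×10⁶ m.
r_a = 6371 + 16350 = 22721 km = 2.2721×10⁷ m.
r = 6371 + 9710 = 16081 km = 1.608×10⁷ m.
Semi-major axis a = (r_p + r_a)/2 = 14694 km = 1.469×10⁷ m.
Vis-viva: v² = μ(2/r − 1/a) = 3.986×10¹⁴ × (1.244×10⁻⁷ − 6.805×10⁻⁸) = 2.245×10⁷ m²/s².
v = 4738 m/s = 4.738 km/s.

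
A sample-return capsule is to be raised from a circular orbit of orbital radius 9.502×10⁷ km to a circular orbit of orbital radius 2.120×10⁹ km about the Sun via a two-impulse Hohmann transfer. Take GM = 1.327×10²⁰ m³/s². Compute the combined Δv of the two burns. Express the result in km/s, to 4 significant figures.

r₁ = 9.502×10⁷ km = 9.502×10¹⁰ m.
r₂ = 2.120×10⁹ km = 2.120×10¹² m.
Transfer ellipse a_t = (r₁ + r₂)/2 = 1.108×10¹² m.
At r₁: circular v_c1 = √(μ/r₁) = 37370 m/s; transfer-perihelion v_p = √[μ(2/r₁ − 1/a_t)] = 51700 m/s.
Δv₁ = v_p − v_c1 = 14330 m/s.
At r₂: circular v_c2 = √(μ/r₂) = 7912 m/s; transfer-aphelion v_a = √[μ(2/r₂ − 1/a_t)] = 2317 m/s.
Δv₂ = v_c2 − v_a = 5594 m/s.
Total Δv = Δv₁ + Δv₂ = 19930 m/s = 19.93 km/s.

Δv_total ≈ 19.93 km/s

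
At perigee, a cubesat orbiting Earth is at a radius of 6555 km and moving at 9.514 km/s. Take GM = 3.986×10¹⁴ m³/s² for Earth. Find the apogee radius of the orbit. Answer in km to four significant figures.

r_p = 6.555×10⁶ m.
Specific energy ε = v²/2 − μ/r = -1.555×10⁷ J/kg, so a = −μ/(2ε) = 1.282×10⁷ m.
The apsides satisfy r_p + r_a = 2a, so the apogee radius is 2a − r_p = 1.908×10⁷ m = 19078 km.

apogee radius ≈ 19080 km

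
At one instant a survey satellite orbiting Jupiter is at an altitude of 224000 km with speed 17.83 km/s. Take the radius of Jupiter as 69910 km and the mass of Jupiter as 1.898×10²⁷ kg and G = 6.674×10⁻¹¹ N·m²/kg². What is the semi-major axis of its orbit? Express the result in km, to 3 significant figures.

μ = GM = 6.674×10⁻¹¹ × 1.898×10²⁷ = 1.267×10¹⁷ m³/s².
r = 69910 + 224000 = 2.9391×10⁵ km = 2.939×10⁸ m.
Vis-viva rearranged: 1/a = 2/r − v²/μ = 6.805×10⁻⁹ − 2.510×10⁻⁹ = 4.295×10⁻⁹ m⁻¹.
a = 2.328×10⁸ m = 2.3282×10⁵ km.

a ≈ 2.33×10⁵ km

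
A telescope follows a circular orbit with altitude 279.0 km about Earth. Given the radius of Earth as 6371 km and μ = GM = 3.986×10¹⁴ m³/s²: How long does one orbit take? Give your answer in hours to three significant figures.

r = 6371 + 279.0 = 6650.0 km = 6.6500×10⁶ m.
Kepler's third law: T = 2π√(r³/μ) = 2π√((6.650×10⁶)³ / 3.986×10¹⁴).
r³/μ = 7.378×10⁵ s², so T = 2π × 8.589×10² = 5.397×10³ s.
Converting: 5.397×10³ s ÷ 3600 = 1.499 hours.

T ≈ 1.50 hours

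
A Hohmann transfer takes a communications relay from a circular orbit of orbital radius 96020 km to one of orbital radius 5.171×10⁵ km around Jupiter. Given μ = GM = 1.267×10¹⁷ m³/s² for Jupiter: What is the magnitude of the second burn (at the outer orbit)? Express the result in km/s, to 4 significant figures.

r₁ = 96020 km = 9.602×10⁷ m.
r₂ = 5.171×10⁵ km = 5.171×10⁸ m.
Transfer ellipse a_t = (r₁ + r₂)/2 = 3.066×10⁸ m.
At r₁: circular v_c1 = √(μ/r₁) = 36330 m/s; transfer-perijove v_p = √[μ(2/r₁ − 1/a_t)] = 47180 m/s.
At r₂: circular v_c2 = √(μ/r₂) = 15650 m/s; transfer-apojove v_a = √[μ(2/r₂ − 1/a_t)] = 8760 m/s.
Δv₂ = v_c2 − v_a = 6893 m/s.
= 6.893 km/s.

Δv ≈ 6.893 km/s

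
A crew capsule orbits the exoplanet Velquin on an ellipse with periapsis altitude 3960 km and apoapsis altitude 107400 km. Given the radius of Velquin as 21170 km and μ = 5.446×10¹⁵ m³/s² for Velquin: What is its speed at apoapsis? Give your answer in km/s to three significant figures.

r_p = 21170 + 3960 = 25130 km = 2.5130×10⁷ m.
r_a = 21170 + 107400 = 128570 km = 1.2857×10⁸ m.
Semi-major axis a = (r_p + r_a)/2 = 76850 km = 7.685×10⁷ m.
Vis-viva: v² = μ(2/r − 1/a) = 5.446×10¹⁵ × (1.556×10⁻⁸ − 1.301×10⁻⁸) = 1.385×10⁷ m²/s².
v = 3722 m/s = 3.722 km/s.

v ≈ 3.72 km/s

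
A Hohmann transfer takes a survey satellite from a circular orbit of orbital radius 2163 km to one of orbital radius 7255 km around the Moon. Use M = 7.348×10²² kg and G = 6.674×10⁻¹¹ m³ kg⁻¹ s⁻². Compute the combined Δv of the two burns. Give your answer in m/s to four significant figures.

μ = GM = 6.674×10⁻¹¹ × 7.348×10²² = 4.904×10¹² m³/s².
r₁ = 2163 km = 2.163×10⁶ m.
r₂ = 7255 km = 7.255×10⁶ m.
Transfer ellipse a_t = (r₁ + r₂)/2 = 4.709×10⁶ m.
At r₁: circular v_c1 = √(μ/r₁) = 1506 m/s; transfer-perilune v_p = √[μ(2/r₁ − 1/a_t)] = 1869 m/s.
Δv₁ = v_p − v_c1 = 363.2 m/s.
At r₂: circular v_c2 = √(μ/r₂) = 822.2 m/s; transfer-apolune v_a = √[μ(2/r₂ − 1/a_t)] = 557.2 m/s.
Δv₂ = v_c2 − v_a = 264.9 m/s.
Total Δv = Δv₁ + Δv₂ = 628.2 m/s.

Δv_total ≈ 628.2 m/s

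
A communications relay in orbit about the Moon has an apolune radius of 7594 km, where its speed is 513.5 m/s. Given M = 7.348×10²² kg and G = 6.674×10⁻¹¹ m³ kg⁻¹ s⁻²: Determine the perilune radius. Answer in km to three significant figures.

perilune radius ≈ 1950 km

μ = GM = 6.674×10⁻¹¹ × 7.348×10²² = 4.904×10¹² m³/s².
r_a = 7.594×10⁶ m.
Specific energy ε = v²/2 − μ/r = -5.139×10⁵ J/kg, so a = −μ/(2ε) = 4.771×10⁶ m.
The apsides satisfy r_p + r_a = 2a, so the perilune radius is 2a − r_a = 1.948×10⁶ m = 1948.1 km.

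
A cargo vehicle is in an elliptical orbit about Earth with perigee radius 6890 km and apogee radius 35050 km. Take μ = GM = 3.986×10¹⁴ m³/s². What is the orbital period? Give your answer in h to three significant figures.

T ≈ 8.39 h

Semi-major axis a = (r_p + r_a)/2 = (6890.0 + 35050)/2 = 20970 km = 2.097×10⁷ m.
By Kepler's third law T = 2π√(a³/μ) = 2π × 4.810×10³ = 3.022×10⁴ s.
= 8.395 h.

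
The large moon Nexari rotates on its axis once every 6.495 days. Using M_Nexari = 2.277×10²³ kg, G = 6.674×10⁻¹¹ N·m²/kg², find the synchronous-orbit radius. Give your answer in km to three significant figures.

μ = GM = 6.674×10⁻¹¹ × 2.277×10²³ = 1.520×10¹³ m³/s².
T = 6.495 days = 5.612×10⁵ s.
A synchronous orbit has period T, so by Kepler's third law a = (μT²/4π²)^(1/3).
μT²/4π² = 1.520×10¹³ × (5.612×10⁵)² / 39.48 = 1.212×10²³ m³.
a = 4.949×10⁷ m = 49491 km.

r_sync ≈ 49500 km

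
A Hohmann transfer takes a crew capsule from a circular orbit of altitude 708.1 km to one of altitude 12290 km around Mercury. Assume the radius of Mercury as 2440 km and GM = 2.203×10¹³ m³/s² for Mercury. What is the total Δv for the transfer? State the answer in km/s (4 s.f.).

Δv_total ≈ 1.248 km/s

r₁ = 2440 + 708.1 = 3148.1 km = 3.1481×10⁶ m.
r₂ = 2440 + 12290 = 14730 km = 1.4730×10⁷ m.
Transfer ellipse a_t = (r₁ + r₂)/2 = 8.939×10⁶ m.
At r₁: circular v_c1 = √(μ/r₁) = 2645 m/s; transfer-periherm v_p = √[μ(2/r₁ − 1/a_t)] = 3396 m/s.
Δv₁ = v_p − v_c1 = 750.4 m/s.
At r₂: circular v_c2 = √(μ/r₂) = 1223 m/s; transfer-apoherm v_a = √[μ(2/r₂ − 1/a_t)] = 725.7 m/s.
Δv₂ = v_c2 − v_a = 497.2 m/s.
Total Δv = Δv₁ + Δv₂ = 1248 m/s = 1.248 km/s.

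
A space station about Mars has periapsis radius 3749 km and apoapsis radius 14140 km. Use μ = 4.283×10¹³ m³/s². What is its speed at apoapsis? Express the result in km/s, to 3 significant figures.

v ≈ 1.13 km/s

Semi-major axis a = (r_p + r_a)/2 = 8944.5 km = 8.944×10⁶ m.
Vis-viva: v² = μ(2/r − 1/a) = 4.283×10¹³ × (1.414×10⁻⁷ − 1.118×10⁻⁷) = 1.270×10⁶ m²/s².
v = 1127 m/s = 1.127 km/s.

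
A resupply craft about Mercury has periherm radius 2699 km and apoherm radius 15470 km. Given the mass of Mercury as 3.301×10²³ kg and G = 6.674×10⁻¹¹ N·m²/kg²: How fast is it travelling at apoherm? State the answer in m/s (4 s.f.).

μ = GM = 6.674×10⁻¹¹ × 3.301×10²³ = 2.203×10¹³ m³/s².
Semi-major axis a = (r_p + r_a)/2 = 9084.5 km = 9.084×10⁶ m.
Vis-viva: v² = μ(2/r − 1/a) = 2.203×10¹³ × (1.293×10⁻⁷ − 1.101×10⁻⁷) = 4.231×10⁵ m²/s².
v = 650.5 m/s.

v ≈ 650.5 m/s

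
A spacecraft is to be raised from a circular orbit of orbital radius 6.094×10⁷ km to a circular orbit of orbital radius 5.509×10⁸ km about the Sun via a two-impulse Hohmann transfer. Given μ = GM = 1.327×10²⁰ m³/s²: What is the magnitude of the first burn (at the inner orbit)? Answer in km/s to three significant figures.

r₁ = 6.094×10⁷ km = 6.094×10¹⁰ m.
r₂ = 5.509×10⁸ km = 5.509×10¹¹ m.
Transfer ellipse a_t = (r₁ + r₂)/2 = 3.059×10¹¹ m.
At r₁: circular v_c1 = √(μ/r₁) = 46660 m/s; transfer-perihelion v_p = √[μ(2/r₁ − 1/a_t)] = 62620 m/s.
Δv₁ = v_p − v_c1 = 15960 m/s.
= 15.96 km/s.

Δv ≈ 16.0 km/s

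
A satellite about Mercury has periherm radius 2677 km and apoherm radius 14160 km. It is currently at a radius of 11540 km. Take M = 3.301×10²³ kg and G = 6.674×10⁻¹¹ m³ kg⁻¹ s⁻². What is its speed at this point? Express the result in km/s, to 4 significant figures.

μ = GM = 6.674×10⁻¹¹ × 3.301×10²³ = 2.203×10¹³ m³/s².
Semi-major axis a = (r_p + r_a)/2 = 8418.5 km = 8.418×10⁶ m.
Vis-viva: v² = μ(2/r − 1/a) = 2.203×10¹³ × (1.733×10⁻⁷ − 1.188×10⁻⁷) = 1.201×10⁶ m²/s².
v = 1096 m/s = 1.096 km/s.

v ≈ 1.096 km/s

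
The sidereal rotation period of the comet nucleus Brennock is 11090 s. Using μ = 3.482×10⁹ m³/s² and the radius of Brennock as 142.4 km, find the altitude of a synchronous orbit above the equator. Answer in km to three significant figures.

h_sync ≈ 79.0 km

A synchronous orbit has period T, so by Kepler's third law a = (μT²/4π²)^(1/3).
μT²/4π² = 3.482×10⁹ × (1.109×10⁴)² / 39.48 = 1.085×10¹⁶ m³.
a = 2.214×10⁵ m = 221.37 km.
Altitude h = a − R = 221.37 − 142.4 = 78.966 km.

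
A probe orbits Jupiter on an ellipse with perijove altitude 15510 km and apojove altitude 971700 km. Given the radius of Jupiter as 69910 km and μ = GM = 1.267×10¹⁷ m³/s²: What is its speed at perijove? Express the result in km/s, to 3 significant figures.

v ≈ 52.4 km/s

r_p = 69910 + 15510 = 85420 km = 8.5420×10⁷ m.
r_a = 69910 + 971700 = 1041600 km = 1.0416×10⁹ m.
Semi-major axis a = (r_p + r_a)/2 = 5.6352×10⁵ km = 5.635×10⁸ m.
Vis-viva: v² = μ(2/r − 1/a) = 1.267×10¹⁷ × (2.341×10⁻⁸ − 1.775×10⁻⁹) = 2.742×10⁹ m²/s².
v = 52360 m/s = 52.36 km/s.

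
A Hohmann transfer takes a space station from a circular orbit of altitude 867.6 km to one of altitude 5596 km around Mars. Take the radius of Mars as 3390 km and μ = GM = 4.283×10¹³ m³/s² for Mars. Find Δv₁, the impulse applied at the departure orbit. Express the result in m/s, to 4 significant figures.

Δv ≈ 523.1 m/s

r₁ = 3390 + 867.6 = 4257.6 km = 4.2576×10⁶ m.
r₂ = 3390 + 5596 = 8986.0 km = 8.9860×10⁶ m.
Transfer ellipse a_t = (r₁ + r₂)/2 = 6.622×10⁶ m.
At r₁: circular v_c1 = √(μ/r₁) = 3172 m/s; transfer-periapsis v_p = √[μ(2/r₁ − 1/a_t)] = 3695 m/s.
Δv₁ = v_p − v_c1 = 523.1 m/s.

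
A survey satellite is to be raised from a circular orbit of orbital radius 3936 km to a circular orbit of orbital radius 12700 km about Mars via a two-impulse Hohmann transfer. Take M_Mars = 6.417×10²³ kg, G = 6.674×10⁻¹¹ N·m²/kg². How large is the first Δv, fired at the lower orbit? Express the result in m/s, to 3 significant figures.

μ = GM = 6.674×10⁻¹¹ × 6.417×10²³ = 4.283×10¹³ m³/s².
r₁ = 3936 km = 3.936×10⁶ m.
r₂ = 12700 km = 1.270×10⁷ m.
Transfer ellipse a_t = (r₁ + r₂)/2 = 8.318×10⁶ m.
At r₁: circular v_c1 = √(μ/r₁) = 3299 m/s; transfer-periapsis v_p = √[μ(2/r₁ − 1/a_t)] = 4076 m/s.
Δv₁ = v_p − v_c1 = 777.3 m/s.

Δv ≈ 777 m/s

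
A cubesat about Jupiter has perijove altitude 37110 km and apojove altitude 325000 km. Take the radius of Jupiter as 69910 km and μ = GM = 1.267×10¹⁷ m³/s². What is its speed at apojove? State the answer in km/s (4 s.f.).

v ≈ 11.70 km/s

r_p = 69910 + 37110 = 107020 km = 1.0702×10⁸ m.
r_a = 69910 + 325000 = 394910 km = 3.9491×10⁸ m.
Semi-major axis a = (r_p + r_a)/2 = 2.5096×10⁵ km = 2.510×10⁸ m.
Vis-viva: v² = μ(2/r − 1/a) = 1.267×10¹⁷ × (5.064×10⁻⁹ − 3.985×10⁻⁹) = 1.368×10⁸ m²/s².
v = 11700 m/s = 11.70 km/s.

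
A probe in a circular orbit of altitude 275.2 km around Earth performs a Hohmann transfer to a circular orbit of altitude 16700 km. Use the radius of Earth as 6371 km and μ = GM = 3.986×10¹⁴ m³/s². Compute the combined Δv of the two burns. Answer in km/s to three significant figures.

r₁ = 6371 + 275.2 = 6646.2 km = 6.6462×10⁶ m.
r₂ = 6371 + 16700 = 23071 km = 2.3071×10⁷ m.
Transfer ellipse a_t = (r₁ + r₂)/2 = 1.486×10⁷ m.
At r₁: circular v_c1 = √(μ/r₁) = 7744 m/s; transfer-perigee v_p = √[μ(2/r₁ − 1/a_t)] = 9650 m/s.
Δv₁ = v_p − v_c1 = 1906 m/s.
At r₂: circular v_c2 = √(μ/r₂) = 4157 m/s; transfer-apogee v_a = √[μ(2/r₂ − 1/a_t)] = 2780 m/s.
Δv₂ = v_c2 − v_a = 1377 m/s.
Total Δv = Δv₁ + Δv₂ = 3282 m/s = 3.282 km/s.

Δv_total ≈ 3.28 km/s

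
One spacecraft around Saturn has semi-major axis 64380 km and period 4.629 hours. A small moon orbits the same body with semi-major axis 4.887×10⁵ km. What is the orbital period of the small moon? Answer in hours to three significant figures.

Kepler's third law: T² ∝ a³, so T₂ = T₁ (a₂/a₁)^(3/2).
a₂/a₁ = 7.591, (a₂/a₁)^(3/2) = 20.91.
T₂ = 4.629 × 20.91 = 96.81 hours.

T₂ ≈ 96.8 hours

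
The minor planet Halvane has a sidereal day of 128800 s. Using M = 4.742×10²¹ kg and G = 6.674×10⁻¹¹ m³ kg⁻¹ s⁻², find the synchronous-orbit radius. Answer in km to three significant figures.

r_sync ≈ 5100 km

μ = GM = 6.674×10⁻¹¹ × 4.742×10²¹ = 3.165×10¹¹ m³/s².
A synchronous orbit has period T, so by Kepler's third law a = (μT²/4π²)^(1/3).
μT²/4π² = 3.165×10¹¹ × (1.288×10⁵)² / 39.48 = 1.330×10²⁰ m³.
a = 5.104×10⁶ m = 5104.3 km.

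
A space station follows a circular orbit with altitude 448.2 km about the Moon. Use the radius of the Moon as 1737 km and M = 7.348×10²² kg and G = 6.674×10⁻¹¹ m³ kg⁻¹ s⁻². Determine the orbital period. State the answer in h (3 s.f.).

μ = GM = 6.674×10⁻¹¹ × 7.348×10²² = 4.904×10¹² m³/s².
r = 1737 + 448.2 = 2185.2 km = 2.1852×10⁶ m.
Kepler's third law: T = 2π√(r³/μ) = 2π√((2.185×10⁶)³ / 4.904×10¹²).
r³/μ = 2.128×10⁶ s², so T = 2π × 1.459×10³ = 9.165×10³ s.
Converting: 9.165×10³ s ÷ 3600 = 2.546 h.

T ≈ 2.55 h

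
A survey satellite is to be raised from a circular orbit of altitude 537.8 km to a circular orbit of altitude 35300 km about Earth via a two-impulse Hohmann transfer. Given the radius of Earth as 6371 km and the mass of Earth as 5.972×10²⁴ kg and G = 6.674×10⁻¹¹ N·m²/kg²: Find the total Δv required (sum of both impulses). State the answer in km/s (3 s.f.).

Δv_total ≈ 3.80 km/s

μ = GM = 6.674×10⁻¹¹ × 5.972×10²⁴ = 3.986×10¹⁴ m³/s².
r₁ = 6371 + 537.8 = 6908.8 km = 6.9088×10⁶ m.
r₂ = 6371 + 35300 = 41671 km = 4.1671×10⁷ m.
Transfer ellipse a_t = (r₁ + r₂)/2 = 2.429×10⁷ m.
At r₁: circular v_c1 = √(μ/r₁) = 7595 m/s; transfer-perigee v_p = √[μ(2/r₁ − 1/a_t)] = 9948 m/s.
Δv₁ = v_p − v_c1 = 2353 m/s.
At r₂: circular v_c2 = √(μ/r₂) = 3093 m/s; transfer-apogee v_a = √[μ(2/r₂ − 1/a_t)] = 1649 m/s.
Δv₂ = v_c2 − v_a = 1443 m/s.
Total Δv = Δv₁ + Δv₂ = 3796 m/s = 3.796 km/s.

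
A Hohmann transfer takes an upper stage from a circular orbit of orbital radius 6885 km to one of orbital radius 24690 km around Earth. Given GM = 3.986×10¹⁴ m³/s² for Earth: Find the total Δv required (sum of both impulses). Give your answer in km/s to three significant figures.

Δv_total ≈ 3.27 km/s

r₁ = 6885 km = 6.885×10⁶ m.
r₂ = 24690 km = 2.469×10⁷ m.
Transfer ellipse a_t = (r₁ + r₂)/2 = 1.579×10⁷ m.
At r₁: circular v_c1 = √(μ/r₁) = 7609 m/s; transfer-perigee v_p = √[μ(2/r₁ − 1/a_t)] = 9515 m/s.
Δv₁ = v_p − v_c1 = 1906 m/s.
At r₂: circular v_c2 = √(μ/r₂) = 4018 m/s; transfer-apogee v_a = √[μ(2/r₂ − 1/a_t)] = 2653 m/s.
Δv₂ = v_c2 − v_a = 1365 m/s.
Total Δv = Δv₁ + Δv₂ = 3271 m/s = 3.271 km/s.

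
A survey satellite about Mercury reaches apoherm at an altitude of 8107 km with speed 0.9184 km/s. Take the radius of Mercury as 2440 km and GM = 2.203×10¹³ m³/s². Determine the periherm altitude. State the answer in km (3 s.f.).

r_a = 2440 + 8107 = 10547 km = 1.055×10⁷ m.
Specific energy ε = v²/2 − μ/r = -1.667×10⁶ J/kg, so a = −μ/(2ε) = 6.608×10⁶ m.
The apsides satisfy r_p + r_a = 2a, so the periherm radius is 2a − r_a = 2.668×10⁶ m = 2668.2 km.
Periherm altitude = 2668.2 − 2440 = 228.23 km.

periherm altitude ≈ 228 km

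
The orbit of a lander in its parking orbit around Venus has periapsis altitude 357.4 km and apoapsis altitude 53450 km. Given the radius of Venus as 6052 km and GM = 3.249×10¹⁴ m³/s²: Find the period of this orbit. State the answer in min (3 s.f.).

T ≈ 1100 min

r_p = 6052 + 357.4 = 6409.4 km = 6.4094×10⁶ m.
r_a = 6052 + 53450 = 59502 km = 5.9502×10⁷ m.
Semi-major axis a = (r_p + r_a)/2 = (6409.4 + 59502)/2 = 32956 km = 3.296×10⁷ m.
By Kepler's third law T = 2π√(a³/μ) = 2π × 1.050×10⁴ = 6.595×10⁴ s.
= 1099 min.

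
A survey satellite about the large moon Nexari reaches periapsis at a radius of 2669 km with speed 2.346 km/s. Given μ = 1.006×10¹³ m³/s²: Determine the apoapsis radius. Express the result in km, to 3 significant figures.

apoapsis radius ≈ 7220 km

r_p = 2.669×10⁶ m.
Specific energy ε = v²/2 − μ/r = -1.017×10⁶ J/kg, so a = −μ/(2ε) = 4.944×10⁶ m.
The apsides satisfy r_p + r_a = 2a, so the apoapsis radius is 2a − r_p = 7.219×10⁶ m = 7219.5 km.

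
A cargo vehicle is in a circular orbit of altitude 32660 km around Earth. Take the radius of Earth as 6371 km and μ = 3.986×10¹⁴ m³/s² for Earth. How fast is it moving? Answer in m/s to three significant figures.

r = 6371 + 32660 = 39031 km = 3.9031×10⁷ m.
For a circular orbit v = √(μ/r) = √(3.986×10¹⁴ / 3.903×10⁷) = √(1.021×10⁷) = 3196 m/s.

v ≈ 3200 m/s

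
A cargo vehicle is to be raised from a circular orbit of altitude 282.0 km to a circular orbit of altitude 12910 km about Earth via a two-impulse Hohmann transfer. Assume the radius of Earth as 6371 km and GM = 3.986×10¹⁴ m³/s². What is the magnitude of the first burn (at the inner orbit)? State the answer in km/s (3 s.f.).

Δv ≈ 1.70 km/s

r₁ = 6371 + 282.0 = 6653.0 km = 6.6530×10⁶ m.
r₂ = 6371 + 12910 = 19281 km = 1.9281×10⁷ m.
Transfer ellipse a_t = (r₁ + r₂)/2 = 1.297×10⁷ m.
At r₁: circular v_c1 = √(μ/r₁) = 7740 m/s; transfer-perigee v_p = √[μ(2/r₁ − 1/a_t)] = 9439 m/s.
Δv₁ = v_p − v_c1 = 1698 m/s.
= 1.698 km/s.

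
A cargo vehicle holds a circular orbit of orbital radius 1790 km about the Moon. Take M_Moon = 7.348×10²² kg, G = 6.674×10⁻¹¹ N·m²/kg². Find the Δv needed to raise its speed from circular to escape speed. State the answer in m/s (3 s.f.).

μ = GM = 6.674×10⁻¹¹ × 7.348×10²² = 4.904×10¹² m³/s².
r = 1790 km = 1.790×10⁶ m.
Circular speed v_c = √(μ/r) = 1655 m/s.
Escape speed v_esc = √(2μ/r) = √2 × v_c = 2341 m/s.
Δv = v_esc − v_c = 685.6 m/s.

Δv ≈ 686 m/s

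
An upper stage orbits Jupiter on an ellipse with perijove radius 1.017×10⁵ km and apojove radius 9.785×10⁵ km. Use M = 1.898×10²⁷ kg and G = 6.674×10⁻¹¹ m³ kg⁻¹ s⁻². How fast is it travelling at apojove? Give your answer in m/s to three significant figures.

v ≈ 4940 m/s

μ = GM = 6.674×10⁻¹¹ × 1.898×10²⁷ = 1.267×10¹⁷ m³/s².
Semi-major axis a = (r_p + r_a)/2 = 5.4010×10⁵ km = 5.401×10⁸ m.
Vis-viva: v² = μ(2/r − 1/a) = 1.267×10¹⁷ × (2.044×10⁻⁹ − 1.852×10⁻⁹) = 2.438×10⁷ m²/s².
v = 4937 m/s.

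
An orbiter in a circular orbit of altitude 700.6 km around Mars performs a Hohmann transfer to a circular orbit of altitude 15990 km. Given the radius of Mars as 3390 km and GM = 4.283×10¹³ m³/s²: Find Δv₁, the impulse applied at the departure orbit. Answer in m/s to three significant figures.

Δv ≈ 922 m/s

r₁ = 3390 + 700.6 = 4090.6 km = 4.0906×10⁶ m.
r₂ = 3390 + 15990 = 19380 km = 1.9380×10⁷ m.
Transfer ellipse a_t = (r₁ + r₂)/2 = 1.174×10⁷ m.
At r₁: circular v_c1 = √(μ/r₁) = 3236 m/s; transfer-periapsis v_p = √[μ(2/r₁ − 1/a_t)] = 4158 m/s.
Δv₁ = v_p − v_c1 = 922.5 m/s.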